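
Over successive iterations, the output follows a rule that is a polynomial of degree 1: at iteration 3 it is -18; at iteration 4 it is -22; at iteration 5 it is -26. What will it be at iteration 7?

Write the value at k as g(k).
First differences: -4, -4.
Level-1 differences are constant, so g has degree 1.
Fitting a degree-1 polynomial gives g(k) = -4k - 6.
Then g(7) = -34.

-34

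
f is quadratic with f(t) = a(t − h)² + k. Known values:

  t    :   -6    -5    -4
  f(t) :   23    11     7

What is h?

First differences -12, -4; second difference 8 = 2a, so a = 4.
Expanding, the t-coefficient is −2ah = -8h; matching it to the data gives h = -4, and then k = 7.
So f(t) = 4(t + 4)² + 7.
Hence h = -4.

-4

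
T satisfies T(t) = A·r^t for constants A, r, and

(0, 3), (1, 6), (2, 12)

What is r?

Consecutive ratio: 6/3 = 2, and 12/6 = 2, so r = 2.
Then A·2^0 = 3 gives A = 3, and T(t) = 3·2^t.

2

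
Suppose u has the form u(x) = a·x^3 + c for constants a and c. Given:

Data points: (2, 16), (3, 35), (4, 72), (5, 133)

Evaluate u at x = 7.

351

From u(2) = 16 and u(3) = 35: 8a + c = 16 and 27a + c = 35.
Subtracting: 19a = 19, so a = 1; then c = 16 − 1·8 = 8.
So u(x) = 1x³ + 8, and u(7) = 351.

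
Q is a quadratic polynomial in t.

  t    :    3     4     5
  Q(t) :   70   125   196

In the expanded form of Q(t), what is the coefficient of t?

Write Q(t) = at² + bt + c; the 3 given values yield a linear system in the 3 coefficients.
Solving, Q(t) = 8t² - t + 1.
The coefficient of t is -1.

-1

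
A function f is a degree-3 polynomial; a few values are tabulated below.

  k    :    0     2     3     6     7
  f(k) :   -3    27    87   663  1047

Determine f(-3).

-93

Write f(k) = ak³ + bk² + ck + d; the 5 given values yield a linear system in the 4 coefficients.
Solving, f(k) = 3k³ + 3k - 3.
Then f(-3) = -93.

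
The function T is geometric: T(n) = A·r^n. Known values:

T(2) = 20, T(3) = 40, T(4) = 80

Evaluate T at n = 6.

320

Consecutive ratio: 40/20 = 2, and 80/40 = 2, so r = 2.
Then A·2^2 = 20 gives A = 5, and T(n) = 5·2^n.
T(6) = 5·2^6 = 320.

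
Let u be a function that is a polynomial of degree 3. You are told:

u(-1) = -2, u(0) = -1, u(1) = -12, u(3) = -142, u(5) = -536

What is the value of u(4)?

Write u(k) = ak³ + bk² + ck + d; the 5 given values yield a linear system in the 4 coefficients.
Solving, u(k) = -3k³ - 6k² - 2k - 1.
Then u(4) = -297.

-297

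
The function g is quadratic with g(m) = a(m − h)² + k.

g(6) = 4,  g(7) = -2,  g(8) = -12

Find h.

5

First differences -6, -10; second difference -4 = 2a, so a = -2.
Expanding, the m-coefficient is −2ah = 4h; matching it to the data gives h = 5, and then k = 6.
So g(m) = -2(m − 5)² + 6.
Hence h = 5.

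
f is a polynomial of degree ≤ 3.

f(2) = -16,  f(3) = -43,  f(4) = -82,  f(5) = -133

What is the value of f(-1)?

First differences: -27, -39, -51. Second differences: -12, -12.
Level-2 differences are constant, so f has degree 2.
Fitting a degree-2 polynomial gives f(k) = -6k² + 3k + 2.
Then f(-1) = -7.

-7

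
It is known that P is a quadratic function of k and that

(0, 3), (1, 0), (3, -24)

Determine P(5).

Write P(k) = ak² + bk + c; the 3 given values yield a linear system in the 3 coefficients.
Solving, P(k) = -3k² + 3.
Then P(5) = -72.

-72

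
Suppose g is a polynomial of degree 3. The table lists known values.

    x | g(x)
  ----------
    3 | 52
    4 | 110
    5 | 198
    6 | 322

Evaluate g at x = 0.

Write g(x) = ax³ + bx² + cx + d; the 4 given values yield a linear system in the 4 coefficients.
Solving, g(x) = x³ + 3x² - 2.
Then g(0) = -2.

-2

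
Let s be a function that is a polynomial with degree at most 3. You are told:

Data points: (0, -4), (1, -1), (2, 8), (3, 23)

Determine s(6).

104

Write s(t) = at³ + bt² + ct + d; the 4 given values yield a linear system in the 4 coefficients.
Solving, the leading coefficient vanishes, and s(t) = 3t² - 4.
Then s(6) = 104.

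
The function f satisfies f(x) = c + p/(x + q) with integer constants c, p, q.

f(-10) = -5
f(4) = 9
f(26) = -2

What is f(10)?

0

(f(x) − c)(x + q) = p for each data point; the three points give a linear system in c and q, then p follows.
Solving: c = -3, q = -2, p = 24, so f(x) = -3 + 24/(x − 2).
Then f(10) = -3 + 24/8 = 0.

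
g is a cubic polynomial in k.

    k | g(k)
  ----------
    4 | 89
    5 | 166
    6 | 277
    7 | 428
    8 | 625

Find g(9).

Write g(k) = ak³ + bk² + ck + d; the 5 given values yield a linear system in the 4 coefficients.
Solving, g(k) = k³ + 2k² - 2k + 1.
Then g(9) = 874.

874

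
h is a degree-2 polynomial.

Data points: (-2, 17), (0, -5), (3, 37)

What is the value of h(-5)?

125

Write h(t) = at² + bt + c; the 3 given values yield a linear system in the 3 coefficients.
Solving, h(t) = 5t² - t - 5.
Then h(-5) = 125.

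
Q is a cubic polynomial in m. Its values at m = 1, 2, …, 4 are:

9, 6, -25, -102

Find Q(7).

-789

Write Q(m) = am³ + bm² + cm + d; the 4 given values yield a linear system in the 4 coefficients.
Solving, Q(m) = -3m³ + 4m² + 6m + 2.
Then Q(7) = -789.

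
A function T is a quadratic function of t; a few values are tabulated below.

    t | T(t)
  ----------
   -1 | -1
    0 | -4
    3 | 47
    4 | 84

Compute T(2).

20

Write T(t) = at² + bt + c; the 4 given values yield a linear system in the 3 coefficients.
Solving, T(t) = 5t² + 2t - 4.
Then T(2) = 20.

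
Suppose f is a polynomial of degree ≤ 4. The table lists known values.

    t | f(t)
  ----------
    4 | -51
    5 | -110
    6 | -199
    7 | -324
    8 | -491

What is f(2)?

First differences: -59, -89, -125, -167. Second differences: -30, -36, -42. Third differences: -6, -6.
Level-3 differences are constant, so f has degree 3.
Fitting a degree-3 polynomial gives f(t) = -t³ + 2t + 5.
Then f(2) = 1.

1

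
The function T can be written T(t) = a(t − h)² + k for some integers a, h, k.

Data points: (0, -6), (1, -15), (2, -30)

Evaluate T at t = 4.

First differences -9, -15; second difference -6 = 2a, so a = -3.
Expanding, the t-coefficient is −2ah = 6h; matching it to the data gives h = -1, and then k = -3.
So T(t) = -3(t + 1)² − 3.
T(4) = -3·5² − 3 = -78.

-78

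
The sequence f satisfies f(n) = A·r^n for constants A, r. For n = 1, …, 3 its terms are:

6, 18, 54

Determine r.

3

Consecutive ratio: 18/6 = 3, and 54/18 = 3, so r = 3.
Then A·3^1 = 6 gives A = 2, and f(n) = 2·3^n.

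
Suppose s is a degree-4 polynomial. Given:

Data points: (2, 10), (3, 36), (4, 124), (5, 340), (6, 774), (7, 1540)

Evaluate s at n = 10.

First differences: 26, 88, 216, 434, 766. Second differences: 62, 128, 218, 332. Third differences: 66, 90, 114. Fourth differences: 24, 24.
Level-4 differences are constant, so s has degree 4.
Fitting a degree-4 polynomial gives s(n) = n^4 - 3n³ + 3n² + 3n.
Then s(10) = 7330.

7330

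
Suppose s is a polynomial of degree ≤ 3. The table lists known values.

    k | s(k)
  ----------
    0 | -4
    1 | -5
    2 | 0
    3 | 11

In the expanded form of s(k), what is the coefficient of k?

-4

First differences: -1, 5, 11. Second differences: 6, 6.
Level-2 differences are constant, so s has degree 2.
Fitting a degree-2 polynomial gives s(k) = 3k² - 4k - 4.
The coefficient of k is -4.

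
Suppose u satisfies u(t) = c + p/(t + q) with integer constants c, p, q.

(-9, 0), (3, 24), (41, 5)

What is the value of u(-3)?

-6

(u(t) − c)(t + q) = p for each data point; the three points give a linear system in c and q, then p follows.
Solving: c = 4, q = -1, p = 40, so u(t) = 4 + 40/(t − 1).
Then u(-3) = 4 + 40/(-4) = -6.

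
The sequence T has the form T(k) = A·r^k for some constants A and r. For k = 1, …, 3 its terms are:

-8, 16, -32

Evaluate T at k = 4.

64

Consecutive ratio: 16/(-8) = -2, and -32/16 = -2, so r = -2.
Then A·(-2)^1 = -8 gives A = 4, and T(k) = 4·(-2)^k.
T(4) = 4·(-2)^4 = 64.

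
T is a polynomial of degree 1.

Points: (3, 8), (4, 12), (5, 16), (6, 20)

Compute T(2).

4

First differences: 4, 4, 4.
Level-1 differences are constant, so T has degree 1.
Fitting a degree-1 polynomial gives T(x) = 4x - 4.
Then T(2) = 4.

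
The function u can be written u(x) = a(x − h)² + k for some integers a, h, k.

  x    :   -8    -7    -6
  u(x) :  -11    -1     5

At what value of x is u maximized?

First differences 10, 6; second difference -4 = 2a, so a = -2.
Expanding, the x-coefficient is −2ah = 4h; matching it to the data gives h = -5, and then k = 7.
So u(x) = -2(x + 5)² + 7.
Hence h = -5.

-5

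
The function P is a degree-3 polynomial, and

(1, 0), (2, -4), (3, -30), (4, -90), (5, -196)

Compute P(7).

First differences: -4, -26, -60, -106. Second differences: -22, -34, -46. Third differences: -12, -12.
Level-3 differences are constant, so P has degree 3.
Fitting a degree-3 polynomial gives P(m) = -2m³ + m² + 7m - 6.
Then P(7) = -594.

-594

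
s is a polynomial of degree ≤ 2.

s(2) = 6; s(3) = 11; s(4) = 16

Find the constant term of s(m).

First differences: 5, 5.
Level-1 differences are constant, so s has degree 1.
Fitting a degree-1 polynomial gives s(m) = 5m - 4.
The constant term is s(0) = -4.

-4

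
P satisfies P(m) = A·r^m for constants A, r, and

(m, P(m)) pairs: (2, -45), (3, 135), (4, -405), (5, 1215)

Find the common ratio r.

Consecutive ratio: 135/(-45) = -3, and -405/135 = -3, so r = -3.
Then A·(-3)^2 = -45 gives A = -5, and P(m) = -5·(-3)^m.

-3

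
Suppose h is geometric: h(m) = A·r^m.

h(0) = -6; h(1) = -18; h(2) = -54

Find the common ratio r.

3

Consecutive ratio: -18/(-6) = 3, and -54/(-18) = 3, so r = 3.
Then A·3^0 = -6 gives A = -6, and h(m) = -6·3^m.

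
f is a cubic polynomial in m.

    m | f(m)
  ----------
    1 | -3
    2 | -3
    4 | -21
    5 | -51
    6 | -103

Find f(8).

Write f(m) = am³ + bm² + cm + d; the 5 given values yield a linear system in the 4 coefficients.
Solving, f(m) = -m³ + 4m² - 5m - 1.
Then f(8) = -297.

-297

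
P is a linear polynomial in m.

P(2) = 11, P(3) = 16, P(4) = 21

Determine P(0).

1

Write P(m) = am + b; the 3 given values yield a linear system in the 2 coefficients.
Solving, P(m) = 5m + 1.
Then P(0) = 1.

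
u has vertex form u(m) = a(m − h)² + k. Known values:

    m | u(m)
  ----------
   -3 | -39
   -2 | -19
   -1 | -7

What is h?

First differences 20, 12; second difference -8 = 2a, so a = -4.
Expanding, the m-coefficient is −2ah = 8h; matching it to the data gives h = 0, and then k = -3.
So u(m) = -4(m + 0)² − 3.
Hence h = 0.

0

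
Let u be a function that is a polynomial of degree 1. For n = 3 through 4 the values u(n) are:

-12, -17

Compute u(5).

Write u(n) = an + b; the 2 given values yield a linear system in the 2 coefficients.
Solving, u(n) = -5n + 3.
Then u(5) = -22.

-22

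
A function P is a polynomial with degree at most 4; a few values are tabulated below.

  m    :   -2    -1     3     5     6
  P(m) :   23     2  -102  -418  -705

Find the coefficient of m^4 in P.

0

Write P(m) = am^4 + bm³ + cm² + dm + e; the 5 given values yield a linear system in the 5 coefficients.
Solving, the leading coefficient vanishes, and P(m) = -3m³ - m² - 3m - 3.
The coefficient of m^4 is 0.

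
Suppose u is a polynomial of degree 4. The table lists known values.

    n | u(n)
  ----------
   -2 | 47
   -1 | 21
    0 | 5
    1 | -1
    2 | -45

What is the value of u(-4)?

-111

Write u(n) = an^4 + bn³ + cn² + dn + e; the 5 given values yield a linear system in the 5 coefficients.
Solving, u(n) = -2n^4 - 4n³ + 7n² - 7n + 5.
Then u(-4) = -111.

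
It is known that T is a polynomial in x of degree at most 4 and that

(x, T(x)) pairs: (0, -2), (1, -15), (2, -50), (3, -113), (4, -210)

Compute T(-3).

First differences: -13, -35, -63, -97. Second differences: -22, -28, -34. Third differences: -6, -6.
Level-3 differences are constant, so T has degree 3.
Fitting a degree-3 polynomial gives T(x) = -x³ - 8x² - 4x - 2.
Then T(-3) = -35.

-35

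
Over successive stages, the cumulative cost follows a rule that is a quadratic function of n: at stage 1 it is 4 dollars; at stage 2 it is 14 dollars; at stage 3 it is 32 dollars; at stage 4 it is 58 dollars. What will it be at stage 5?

92

Write the value at n as Q(n).
Write Q(n) = an² + bn + c; the 4 given values yield a linear system in the 3 coefficients.
Solving, Q(n) = 4n² - 2n + 2.
Then Q(5) = 92.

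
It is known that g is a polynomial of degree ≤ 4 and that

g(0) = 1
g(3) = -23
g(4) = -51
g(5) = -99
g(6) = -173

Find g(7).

Write g(k) = ak^4 + bk³ + ck² + dk + e; the 5 given values yield a linear system in the 5 coefficients.
Solving, the leading coefficient vanishes, and g(k) = -k³ + 2k² - 5k + 1.
Then g(7) = -279.

-279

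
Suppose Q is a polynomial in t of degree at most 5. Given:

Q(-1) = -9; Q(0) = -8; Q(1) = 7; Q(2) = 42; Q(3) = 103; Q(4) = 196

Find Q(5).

First differences: 1, 15, 35, 61, 93. Second differences: 14, 20, 26, 32. Third differences: 6, 6, 6.
Level-3 differences are constant, so Q has degree 3.
Extending the table by one column gives the next first difference 131, so Q(5) = 196 + 131 = 327.

327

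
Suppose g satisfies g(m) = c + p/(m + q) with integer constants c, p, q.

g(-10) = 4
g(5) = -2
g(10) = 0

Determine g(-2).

(g(m) − c)(m + q) = p for each data point; the three points give a linear system in c and q, then p follows.
Solving: c = 2, q = 0, p = -20, so g(m) = 2 − 20/(m + 0).
Then g(-2) = 2 − 20/(-2) = 12.

12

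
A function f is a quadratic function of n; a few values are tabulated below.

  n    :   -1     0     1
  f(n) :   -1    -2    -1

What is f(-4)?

Write f(n) = an² + bn + c; the 3 given values yield a linear system in the 3 coefficients.
Solving, f(n) = n² - 2.
Then f(-4) = 14.

14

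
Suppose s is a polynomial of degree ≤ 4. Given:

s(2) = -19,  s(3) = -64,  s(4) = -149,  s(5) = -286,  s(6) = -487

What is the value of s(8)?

Write s(x) = ax^4 + bx³ + cx² + dx + e; the 5 given values yield a linear system in the 5 coefficients.
Solving, the leading coefficient vanishes, and s(x) = -2x³ - 2x² + 3x - 1.
Then s(8) = -1129.

-1129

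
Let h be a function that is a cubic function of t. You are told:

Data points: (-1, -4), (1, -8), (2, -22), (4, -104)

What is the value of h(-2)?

Write h(t) = at³ + bt² + ct + d; the 4 given values yield a linear system in the 4 coefficients.
Solving, h(t) = -t³ - 2t² - t - 4.
Then h(-2) = -2.

-2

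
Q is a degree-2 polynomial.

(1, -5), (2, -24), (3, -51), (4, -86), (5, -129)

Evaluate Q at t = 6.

First differences: -19, -27, -35, -43. Second differences: -8, -8, -8.
Level-2 differences are constant, so Q has degree 2.
Fitting a degree-2 polynomial gives Q(t) = -4t² - 7t + 6.
Then Q(6) = -180.

-180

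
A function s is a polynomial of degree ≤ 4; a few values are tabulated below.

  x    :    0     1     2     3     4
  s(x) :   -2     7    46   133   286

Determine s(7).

1321

First differences: 9, 39, 87, 153. Second differences: 30, 48, 66. Third differences: 18, 18.
Level-3 differences are constant, so s has degree 3.
Fitting a degree-3 polynomial gives s(x) = 3x³ + 6x² - 2.
Then s(7) = 1321.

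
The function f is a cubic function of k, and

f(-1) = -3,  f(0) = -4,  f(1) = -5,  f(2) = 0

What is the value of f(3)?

17

Write f(k) = ak³ + bk² + ck + d; the 4 given values yield a linear system in the 4 coefficients.
Solving, f(k) = k³ - 2k - 4.
Then f(3) = 17.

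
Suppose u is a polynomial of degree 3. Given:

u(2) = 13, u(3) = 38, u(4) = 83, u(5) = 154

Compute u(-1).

Write u(t) = at³ + bt² + ct + d; the 4 given values yield a linear system in the 4 coefficients.
Solving, u(t) = t³ + t² + t - 1.
Then u(-1) = -2.

-2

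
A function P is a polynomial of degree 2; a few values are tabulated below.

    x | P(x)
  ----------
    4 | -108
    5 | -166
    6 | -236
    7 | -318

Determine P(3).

First differences: -58, -70, -82. Second differences: -12, -12.
Level-2 differences are constant, so P has degree 2.
Fitting a degree-2 polynomial gives P(x) = -6x² - 4x + 4.
Then P(3) = -62.

-62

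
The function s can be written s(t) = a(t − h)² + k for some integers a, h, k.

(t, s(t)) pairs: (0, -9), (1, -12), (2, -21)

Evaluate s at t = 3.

-36

First differences -3, -9; second difference -6 = 2a, so a = -3.
Expanding, the t-coefficient is −2ah = 6h; matching it to the data gives h = 0, and then k = -9.
So s(t) = -3(t + 0)² − 9.
s(3) = -3·3² − 9 = -36.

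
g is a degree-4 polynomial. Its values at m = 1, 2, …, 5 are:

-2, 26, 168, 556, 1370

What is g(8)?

Write g(m) = am^4 + bm³ + cm² + dm + e; the 5 given values yield a linear system in the 5 coefficients.
Solving, g(m) = 2m^4 + 2m³ - 5m² - m.
Then g(8) = 8888.

8888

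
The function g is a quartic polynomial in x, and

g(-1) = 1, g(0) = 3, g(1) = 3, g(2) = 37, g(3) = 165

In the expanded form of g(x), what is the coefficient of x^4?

1

Write g(x) = ax^4 + bx³ + cx² + dx + e; the 5 given values yield a linear system in the 5 coefficients.
Solving, g(x) = x^4 + 4x³ - 2x² - 3x + 3.
The coefficient of x^4 is 1.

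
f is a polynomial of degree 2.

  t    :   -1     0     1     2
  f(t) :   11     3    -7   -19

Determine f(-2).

Write f(t) = at² + bt + c; the 4 given values yield a linear system in the 3 coefficients.
Solving, f(t) = -t² - 9t + 3.
Then f(-2) = 17.

17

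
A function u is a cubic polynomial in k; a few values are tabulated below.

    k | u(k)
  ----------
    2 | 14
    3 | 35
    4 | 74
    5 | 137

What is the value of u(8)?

530

Write u(k) = ak³ + bk² + ck + d; the 4 given values yield a linear system in the 4 coefficients.
Solving, u(k) = k³ + 2k + 2.
Then u(8) = 530.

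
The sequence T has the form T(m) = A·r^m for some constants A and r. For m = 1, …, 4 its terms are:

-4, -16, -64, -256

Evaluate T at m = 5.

Consecutive ratio: -16/(-4) = 4, and -64/(-16) = 4, so r = 4.
Then A·4^1 = -4 gives A = -1, and T(m) = -1·4^m.
T(5) = -1·4^5 = -1024.

-1024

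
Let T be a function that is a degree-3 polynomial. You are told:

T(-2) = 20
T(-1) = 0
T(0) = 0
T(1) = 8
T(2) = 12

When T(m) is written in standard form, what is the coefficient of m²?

4

First differences: -20, 0, 8, 4. Second differences: 20, 8, -4. Third differences: -12, -12.
Level-3 differences are constant, so T has degree 3.
Fitting a degree-3 polynomial gives T(m) = -2m³ + 4m² + 6m.
The coefficient of m² is 4.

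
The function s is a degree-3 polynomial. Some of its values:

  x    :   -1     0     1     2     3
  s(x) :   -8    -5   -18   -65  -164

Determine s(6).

First differences: 3, -13, -47, -99. Second differences: -16, -34, -52. Third differences: -18, -18.
Level-3 differences are constant, so s has degree 3.
Fitting a degree-3 polynomial gives s(x) = -3x³ - 8x² - 2x - 5.
Then s(6) = -953.

-953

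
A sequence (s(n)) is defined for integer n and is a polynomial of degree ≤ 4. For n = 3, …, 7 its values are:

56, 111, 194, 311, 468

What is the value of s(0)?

First differences: 55, 83, 117, 157. Second differences: 28, 34, 40. Third differences: 6, 6.
Level-3 differences are constant, so s has degree 3.
Fitting a degree-3 polynomial gives s(n) = n³ + 2n² + 4n - 1.
Then s(0) = -1.

-1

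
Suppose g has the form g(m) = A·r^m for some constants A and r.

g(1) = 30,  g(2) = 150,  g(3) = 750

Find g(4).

3750

Consecutive ratio: 150/30 = 5, and 750/150 = 5, so r = 5.
Then A·5^1 = 30 gives A = 6, and g(m) = 6·5^m.
g(4) = 6·5^4 = 3750.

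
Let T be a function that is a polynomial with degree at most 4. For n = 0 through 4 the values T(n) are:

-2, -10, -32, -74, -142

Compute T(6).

First differences: -8, -22, -42, -68. Second differences: -14, -20, -26. Third differences: -6, -6.
Level-3 differences are constant, so T has degree 3.
Fitting a degree-3 polynomial gives T(n) = -n³ - 4n² - 3n - 2.
Then T(6) = -380.

-380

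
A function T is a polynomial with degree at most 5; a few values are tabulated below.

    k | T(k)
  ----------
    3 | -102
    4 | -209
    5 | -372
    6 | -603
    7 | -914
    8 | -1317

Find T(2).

First differences: -107, -163, -231, -311, -403. Second differences: -56, -68, -80, -92. Third differences: -12, -12, -12.
Level-3 differences are constant, so T has degree 3.
Fitting a degree-3 polynomial gives T(k) = -2k³ - 4k² - 5k + 3.
Then T(2) = -39.

-39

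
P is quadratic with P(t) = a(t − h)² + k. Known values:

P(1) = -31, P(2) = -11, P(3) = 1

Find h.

4

First differences 20, 12; second difference -8 = 2a, so a = -4.
Expanding, the t-coefficient is −2ah = 8h; matching it to the data gives h = 4, and then k = 5.
So P(t) = -4(t − 4)² + 5.
Hence h = 4.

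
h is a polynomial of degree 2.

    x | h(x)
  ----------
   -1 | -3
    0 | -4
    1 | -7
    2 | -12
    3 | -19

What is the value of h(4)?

-28

Write h(x) = ax² + bx + c; the 5 given values yield a linear system in the 3 coefficients.
Solving, h(x) = -x² - 2x - 4.
Then h(4) = -28.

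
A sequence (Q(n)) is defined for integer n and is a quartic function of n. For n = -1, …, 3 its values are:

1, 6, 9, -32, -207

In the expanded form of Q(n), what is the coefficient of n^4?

-2

Write Q(n) = an^4 + bn³ + cn² + dn + e; the 5 given values yield a linear system in the 5 coefficients.
Solving, Q(n) = -2n^4 - 3n³ + n² + 7n + 6.
The coefficient of n^4 is -2.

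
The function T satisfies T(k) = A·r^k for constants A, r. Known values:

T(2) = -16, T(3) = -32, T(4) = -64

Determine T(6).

-256

Consecutive ratio: -32/(-16) = 2, and -64/(-32) = 2, so r = 2.
Then A·2^2 = -16 gives A = -4, and T(k) = -4·2^k.
T(6) = -4·2^6 = -256.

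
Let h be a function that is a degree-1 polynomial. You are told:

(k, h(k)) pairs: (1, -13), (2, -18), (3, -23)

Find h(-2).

2

First differences: -5, -5.
Level-1 differences are constant, so h has degree 1.
Fitting a degree-1 polynomial gives h(k) = -5k - 8.
Then h(-2) = 2.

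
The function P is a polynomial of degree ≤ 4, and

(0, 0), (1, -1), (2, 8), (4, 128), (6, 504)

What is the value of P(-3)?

Write P(t) = at^4 + bt³ + ct² + dt + e; the 5 given values yield a linear system in the 5 coefficients.
Solving, the leading coefficient vanishes, and P(t) = 3t³ - 4t².
Then P(-3) = -117.

-117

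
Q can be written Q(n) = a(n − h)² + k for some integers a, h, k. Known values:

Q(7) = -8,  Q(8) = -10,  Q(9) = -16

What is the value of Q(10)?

-26

First differences -2, -6; second difference -4 = 2a, so a = -2.
Expanding, the n-coefficient is −2ah = 4h; matching it to the data gives h = 7, and then k = -8.
So Q(n) = -2(n − 7)² − 8.
Q(10) = -2·3² − 8 = -26.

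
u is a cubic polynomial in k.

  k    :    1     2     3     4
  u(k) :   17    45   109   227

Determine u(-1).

-3

Write u(k) = ak³ + bk² + ck + d; the 4 given values yield a linear system in the 4 coefficients.
Solving, u(k) = 3k³ + 7k + 7.
Then u(-1) = -3.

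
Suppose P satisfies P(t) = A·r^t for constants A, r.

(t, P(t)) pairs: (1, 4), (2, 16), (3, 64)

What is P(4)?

256

Consecutive ratio: 16/4 = 4, and 64/16 = 4, so r = 4.
Then A·4^1 = 4 gives A = 1, and P(t) = 1·4^t.
P(4) = 1·4^4 = 256.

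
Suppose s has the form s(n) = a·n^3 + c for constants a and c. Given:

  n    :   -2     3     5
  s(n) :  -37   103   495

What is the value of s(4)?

From s(-2) = -37 and s(3) = 103: -8a + c = -37 and 27a + c = 103.
Subtracting: 35a = 140, so a = 4; then c = -37 − 4·(-8) = -5.
So s(n) = 4n³ − 5, and s(4) = 251.

251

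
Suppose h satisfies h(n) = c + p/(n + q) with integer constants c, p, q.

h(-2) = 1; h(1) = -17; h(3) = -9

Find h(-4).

(h(n) − c)(n + q) = p for each data point; the three points give a linear system in c and q, then p follows.
Solving: c = -5, q = 0, p = -12, so h(n) = -5 − 12/(n + 0).
Then h(-4) = -5 − 12/(-4) = -2.

-2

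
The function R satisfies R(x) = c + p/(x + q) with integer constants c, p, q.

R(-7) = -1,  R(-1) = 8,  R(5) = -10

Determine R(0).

(R(x) − c)(x + q) = p for each data point; the three points give a linear system in c and q, then p follows.
Solving: c = -4, q = -1, p = -24, so R(x) = -4 − 24/(x − 1).
Then R(0) = -4 − 24/(-1) = 20.

20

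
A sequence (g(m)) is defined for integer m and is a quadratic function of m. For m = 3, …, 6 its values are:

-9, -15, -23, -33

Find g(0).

First differences: -6, -8, -10. Second differences: -2, -2.
Level-2 differences are constant, so g has degree 2.
Fitting a degree-2 polynomial gives g(m) = -m² + m - 3.
Then g(0) = -3.

-3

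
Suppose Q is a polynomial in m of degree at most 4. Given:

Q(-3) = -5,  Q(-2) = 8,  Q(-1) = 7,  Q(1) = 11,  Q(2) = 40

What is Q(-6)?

-248

Write Q(m) = am^4 + bm³ + cm² + dm + e; the 5 given values yield a linear system in the 5 coefficients.
Solving, the leading coefficient vanishes, and Q(m) = 2m³ + 5m² + 4.
Then Q(-6) = -248.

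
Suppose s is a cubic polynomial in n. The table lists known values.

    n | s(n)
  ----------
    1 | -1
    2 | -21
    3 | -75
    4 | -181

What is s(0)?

Write s(n) = an³ + bn² + cn + d; the 4 given values yield a linear system in the 4 coefficients.
Solving, s(n) = -3n³ + n² - 2n + 3.
The constant term is s(0) = 3.

3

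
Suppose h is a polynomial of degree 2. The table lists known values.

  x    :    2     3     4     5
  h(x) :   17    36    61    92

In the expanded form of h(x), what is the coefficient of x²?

3

First differences: 19, 25, 31. Second differences: 6, 6.
Level-2 differences are constant, so h has degree 2.
Fitting a degree-2 polynomial gives h(x) = 3x² + 4x - 3.
The coefficient of x² is 3.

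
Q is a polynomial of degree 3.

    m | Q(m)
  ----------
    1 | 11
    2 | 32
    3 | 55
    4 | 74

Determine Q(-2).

Write Q(m) = am³ + bm² + cm + d; the 4 given values yield a linear system in the 4 coefficients.
Solving, Q(m) = -m³ + 7m² + 7m - 2.
Then Q(-2) = 20.

20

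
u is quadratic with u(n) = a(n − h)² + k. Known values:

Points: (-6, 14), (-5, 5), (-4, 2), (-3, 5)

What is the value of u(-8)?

50

First differences -9, -3, 3; second difference 6 = 2a, so a = 3.
Expanding, the n-coefficient is −2ah = -6h; matching it to the data gives h = -4, and then k = 2.
So u(n) = 3(n + 4)² + 2.
u(-8) = 3·(-4)² + 2 = 50.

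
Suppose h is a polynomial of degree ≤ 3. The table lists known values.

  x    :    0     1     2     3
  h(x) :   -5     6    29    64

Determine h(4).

First differences: 11, 23, 35. Second differences: 12, 12.
Level-2 differences are constant, so h has degree 2.
Fitting a degree-2 polynomial gives h(x) = 6x² + 5x - 5.
Then h(4) = 111.

111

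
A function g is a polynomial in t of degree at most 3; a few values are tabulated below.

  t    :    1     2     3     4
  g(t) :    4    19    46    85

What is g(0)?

First differences: 15, 27, 39. Second differences: 12, 12.
Level-2 differences are constant, so g has degree 2.
Fitting a degree-2 polynomial gives g(t) = 6t² - 3t + 1.
Then g(0) = 1.

1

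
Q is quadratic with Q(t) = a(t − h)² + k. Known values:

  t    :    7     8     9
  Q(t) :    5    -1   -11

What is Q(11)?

First differences -6, -10; second difference -4 = 2a, so a = -2.
Expanding, the t-coefficient is −2ah = 4h; matching it to the data gives h = 6, and then k = 7.
So Q(t) = -2(t − 6)² + 7.
Q(11) = -2·5² + 7 = -43.

-43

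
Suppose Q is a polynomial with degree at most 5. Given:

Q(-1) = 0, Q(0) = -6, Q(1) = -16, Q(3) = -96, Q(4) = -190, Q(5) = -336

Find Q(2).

Write Q(m) = am^5 + bm^4 + cm³ + dm² + em + p; the 6 given values yield a linear system in the 6 coefficients.
Solving, the top 2 coefficients vanish, and Q(m) = -2m³ - 2m² - 6m - 6.
Then Q(2) = -42.

-42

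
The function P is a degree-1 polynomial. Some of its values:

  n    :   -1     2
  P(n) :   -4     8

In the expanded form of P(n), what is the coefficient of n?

4

Write P(n) = an + b; the 2 given values yield a linear system in the 2 coefficients.
Solving, P(n) = 4n.
The coefficient of n is 4.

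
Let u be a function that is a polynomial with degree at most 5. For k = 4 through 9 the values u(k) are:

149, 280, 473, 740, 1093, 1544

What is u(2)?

First differences: 131, 193, 267, 353, 451. Second differences: 62, 74, 86, 98. Third differences: 12, 12, 12.
Level-3 differences are constant, so u has degree 3.
Fitting a degree-3 polynomial gives u(k) = 2k³ + k² + 5.
Then u(2) = 25.

25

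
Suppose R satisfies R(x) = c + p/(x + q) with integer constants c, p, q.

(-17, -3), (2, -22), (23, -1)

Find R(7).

3

(R(x) − c)(x + q) = p for each data point; the three points give a linear system in c and q, then p follows.
Solving: c = -2, q = -3, p = 20, so R(x) = -2 + 20/(x − 3).
Then R(7) = -2 + 20/4 = 3.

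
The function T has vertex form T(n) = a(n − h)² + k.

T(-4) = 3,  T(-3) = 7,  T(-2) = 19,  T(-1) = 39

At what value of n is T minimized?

-4

First differences 4, 12, 20; second difference 8 = 2a, so a = 4.
Expanding, the n-coefficient is −2ah = -8h; matching it to the data gives h = -4, and then k = 3.
So T(n) = 4(n + 4)² + 3.
Hence h = -4.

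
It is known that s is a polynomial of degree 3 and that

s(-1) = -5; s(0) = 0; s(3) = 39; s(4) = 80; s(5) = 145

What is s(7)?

371

Write s(k) = ak³ + bk² + ck + d; the 5 given values yield a linear system in the 4 coefficients.
Solving, s(k) = k³ + 4k.
Then s(7) = 371.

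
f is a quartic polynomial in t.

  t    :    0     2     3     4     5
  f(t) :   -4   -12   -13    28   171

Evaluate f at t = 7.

1123

Write f(t) = at^4 + bt³ + ct² + dt + e; the 5 given values yield a linear system in the 5 coefficients.
Solving, f(t) = t^4 - 4t³ + 2t² - 4.
Then f(7) = 1123.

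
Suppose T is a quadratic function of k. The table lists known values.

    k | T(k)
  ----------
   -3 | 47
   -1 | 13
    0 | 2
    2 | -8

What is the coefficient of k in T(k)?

Write T(k) = ak² + bk + c; the 4 given values yield a linear system in the 3 coefficients.
Solving, T(k) = 2k² - 9k + 2.
The coefficient of k is -9.

-9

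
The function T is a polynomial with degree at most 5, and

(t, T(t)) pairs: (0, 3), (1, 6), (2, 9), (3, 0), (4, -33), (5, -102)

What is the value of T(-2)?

Write T(t) = at^5 + bt^4 + ct³ + dt² + et + p; the 6 given values yield a linear system in the 6 coefficients.
Solving, the top 2 coefficients vanish, and T(t) = -2t³ + 6t² - t + 3.
Then T(-2) = 45.

45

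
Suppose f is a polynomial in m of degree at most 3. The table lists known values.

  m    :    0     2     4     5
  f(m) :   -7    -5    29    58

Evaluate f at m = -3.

Write f(m) = am³ + bm² + cm + d; the 4 given values yield a linear system in the 4 coefficients.
Solving, the leading coefficient vanishes, and f(m) = 4m² - 7m - 7.
Then f(-3) = 50.

50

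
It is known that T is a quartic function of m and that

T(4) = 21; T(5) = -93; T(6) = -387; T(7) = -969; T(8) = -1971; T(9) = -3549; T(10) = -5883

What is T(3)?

Write T(m) = am^4 + bm³ + cm² + dm + e; the 7 given values yield a linear system in the 5 coefficients.
Solving, T(m) = -m^4 + 4m³ + m² + 2m - 3.
Then T(3) = 39.

39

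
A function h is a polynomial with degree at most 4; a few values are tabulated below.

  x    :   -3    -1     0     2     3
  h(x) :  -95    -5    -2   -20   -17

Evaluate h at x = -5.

Write h(x) = ax^4 + bx³ + cx² + dx + e; the 5 given values yield a linear system in the 5 coefficients.
Solving, the leading coefficient vanishes, and h(x) = 2x³ - 6x² - 5x - 2.
Then h(-5) = -377.

-377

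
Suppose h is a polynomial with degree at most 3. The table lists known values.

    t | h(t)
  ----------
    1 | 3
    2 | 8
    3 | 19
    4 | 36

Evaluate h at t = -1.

First differences: 5, 11, 17. Second differences: 6, 6.
Level-2 differences are constant, so h has degree 2.
Fitting a degree-2 polynomial gives h(t) = 3t² - 4t + 4.
Then h(-1) = 11.

11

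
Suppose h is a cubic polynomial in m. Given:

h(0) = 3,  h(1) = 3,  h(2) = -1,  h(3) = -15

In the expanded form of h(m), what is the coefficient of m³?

-1

Write h(m) = am³ + bm² + cm + d; the 4 given values yield a linear system in the 4 coefficients.
Solving, h(m) = -m³ + m² + 3.
The coefficient of m³ is -1.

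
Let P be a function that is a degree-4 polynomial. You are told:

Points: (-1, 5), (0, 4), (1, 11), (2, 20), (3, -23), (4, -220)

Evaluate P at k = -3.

First differences: -1, 7, 9, -43, -197. Second differences: 8, 2, -52, -154. Third differences: -6, -54, -102. Fourth differences: -48, -48.
Level-4 differences are constant, so P has degree 4.
Fitting a degree-4 polynomial gives P(k) = -2k^4 + 3k³ + 6k² + 4.
Then P(-3) = -185.

-185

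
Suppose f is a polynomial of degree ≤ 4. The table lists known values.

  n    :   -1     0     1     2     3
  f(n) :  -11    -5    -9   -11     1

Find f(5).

First differences: 6, -4, -2, 12. Second differences: -10, 2, 14. Third differences: 12, 12.
Level-3 differences are constant, so f has degree 3.
Fitting a degree-3 polynomial gives f(n) = 2n³ - 5n² - n - 5.
Then f(5) = 115.

115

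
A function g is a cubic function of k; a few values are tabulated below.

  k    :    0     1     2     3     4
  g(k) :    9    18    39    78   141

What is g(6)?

363

First differences: 9, 21, 39, 63. Second differences: 12, 18, 24. Third differences: 6, 6.
Level-3 differences are constant, so g has degree 3.
Fitting a degree-3 polynomial gives g(k) = k³ + 3k² + 5k + 9.
Then g(6) = 363.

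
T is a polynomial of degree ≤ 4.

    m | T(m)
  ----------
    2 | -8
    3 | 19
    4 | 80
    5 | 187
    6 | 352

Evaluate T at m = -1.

-5

First differences: 27, 61, 107, 165. Second differences: 34, 46, 58. Third differences: 12, 12.
Level-3 differences are constant, so T has degree 3.
Fitting a degree-3 polynomial gives T(m) = 2m³ - m² - 6m - 8.
Then T(-1) = -5.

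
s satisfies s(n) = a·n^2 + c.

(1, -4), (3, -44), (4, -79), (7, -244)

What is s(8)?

From s(1) = -4 and s(3) = -44: 1a + c = -4 and 9a + c = -44.
Subtracting: 8a = -40, so a = -5; then c = -4 − (-5)·1 = 1.
So s(n) = -5n² + 1, and s(8) = -319.

-319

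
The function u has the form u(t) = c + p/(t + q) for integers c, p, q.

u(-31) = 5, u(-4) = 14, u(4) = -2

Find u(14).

2

(u(t) − c)(t + q) = p for each data point; the three points give a linear system in c and q, then p follows.
Solving: c = 4, q = 1, p = -30, so u(t) = 4 − 30/(t + 1).
Then u(14) = 4 − 30/15 = 2.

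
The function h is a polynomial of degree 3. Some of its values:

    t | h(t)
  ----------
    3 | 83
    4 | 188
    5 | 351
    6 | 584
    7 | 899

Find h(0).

-4

Write h(t) = at³ + bt² + ct + d; the 5 given values yield a linear system in the 4 coefficients.
Solving, h(t) = 2t³ + 5t² - 4t - 4.
Then h(0) = -4.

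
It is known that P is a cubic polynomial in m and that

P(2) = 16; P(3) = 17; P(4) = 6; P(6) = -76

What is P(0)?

Write P(m) = am³ + bm² + cm + d; the 4 given values yield a linear system in the 4 coefficients.
Solving, P(m) = -m³ + 3m² + 5m + 2.
The constant term is P(0) = 2.

2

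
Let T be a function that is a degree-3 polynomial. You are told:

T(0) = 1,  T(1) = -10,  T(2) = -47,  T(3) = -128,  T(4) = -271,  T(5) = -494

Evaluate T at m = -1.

4

Write T(m) = am³ + bm² + cm + d; the 6 given values yield a linear system in the 4 coefficients.
Solving, T(m) = -3m³ - 4m² - 4m + 1.
Then T(-1) = 4.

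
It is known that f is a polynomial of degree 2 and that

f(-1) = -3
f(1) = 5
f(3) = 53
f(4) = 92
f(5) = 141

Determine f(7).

Write f(t) = at² + bt + c; the 5 given values yield a linear system in the 3 coefficients.
Solving, f(t) = 5t² + 4t - 4.
Then f(7) = 269.

269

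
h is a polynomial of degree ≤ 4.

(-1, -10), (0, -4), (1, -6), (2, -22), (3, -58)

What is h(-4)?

-16

First differences: 6, -2, -16, -36. Second differences: -8, -14, -20. Third differences: -6, -6.
Level-3 differences are constant, so h has degree 3.
Fitting a degree-3 polynomial gives h(x) = -x³ - 4x² + 3x - 4.
Then h(-4) = -16.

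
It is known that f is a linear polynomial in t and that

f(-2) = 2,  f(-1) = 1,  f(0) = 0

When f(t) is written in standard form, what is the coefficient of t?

-1

First differences: -1, -1.
Level-1 differences are constant, so f has degree 1.
Fitting a degree-1 polynomial gives f(t) = -t.
The coefficient of t is -1.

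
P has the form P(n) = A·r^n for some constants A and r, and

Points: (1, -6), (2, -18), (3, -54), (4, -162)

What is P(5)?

-486

Consecutive ratio: -18/(-6) = 3, and -54/(-18) = 3, so r = 3.
Then A·3^1 = -6 gives A = -2, and P(n) = -2·3^n.
P(5) = -2·3^5 = -486.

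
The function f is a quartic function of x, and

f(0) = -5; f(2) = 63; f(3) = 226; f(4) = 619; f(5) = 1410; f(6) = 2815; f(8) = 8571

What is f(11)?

29970

Write f(x) = ax^4 + bx³ + cx² + dx + e; the 7 given values yield a linear system in the 5 coefficients.
Solving, f(x) = 2x^4 + 5x² + 8x - 5.
Then f(11) = 29970.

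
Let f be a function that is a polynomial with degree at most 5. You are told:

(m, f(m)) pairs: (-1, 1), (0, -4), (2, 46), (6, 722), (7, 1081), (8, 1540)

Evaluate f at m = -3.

11

Write f(m) = am^5 + bm^4 + cm³ + dm² + em + p; the 6 given values yield a linear system in the 6 coefficients.
Solving, the top 2 coefficients vanish, and f(m) = 2m³ + 8m² + m - 4.
Then f(-3) = 11.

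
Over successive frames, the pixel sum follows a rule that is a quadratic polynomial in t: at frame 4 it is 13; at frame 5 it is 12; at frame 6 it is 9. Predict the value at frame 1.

Write the value at t as u(t).
Write u(t) = at² + bt + c; the 3 given values yield a linear system in the 3 coefficients.
Solving, u(t) = -t² + 8t - 3.
Then u(1) = 4.

4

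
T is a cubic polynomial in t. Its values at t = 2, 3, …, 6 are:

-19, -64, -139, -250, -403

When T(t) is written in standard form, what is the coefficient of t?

4

Write T(t) = at³ + bt² + ct + d; the 5 given values yield a linear system in the 4 coefficients.
Solving, T(t) = -t³ - 6t² + 4t + 5.
The coefficient of t is 4.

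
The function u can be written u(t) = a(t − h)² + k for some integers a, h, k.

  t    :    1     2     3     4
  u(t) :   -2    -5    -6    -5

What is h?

3

First differences -3, -1, 1; second difference 2 = 2a, so a = 1.
Expanding, the t-coefficient is −2ah = -2h; matching it to the data gives h = 3, and then k = -6.
So u(t) = 1(t − 3)² − 6.
Hence h = 3.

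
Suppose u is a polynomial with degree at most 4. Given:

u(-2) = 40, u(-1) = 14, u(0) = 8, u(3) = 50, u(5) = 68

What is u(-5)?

Write u(m) = am^4 + bm³ + cm² + dm + e; the 5 given values yield a linear system in the 5 coefficients.
Solving, the leading coefficient vanishes, and u(m) = -m³ + 7m² + 2m + 8.
Then u(-5) = 298.

298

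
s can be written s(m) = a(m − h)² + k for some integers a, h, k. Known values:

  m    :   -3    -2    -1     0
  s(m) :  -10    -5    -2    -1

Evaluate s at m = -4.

-17

First differences 5, 3, 1; second difference -2 = 2a, so a = -1.
Expanding, the m-coefficient is −2ah = 2h; matching it to the data gives h = 0, and then k = -1.
So s(m) = -1(m + 0)² − 1.
s(-4) = -1·(-4)² − 1 = -17.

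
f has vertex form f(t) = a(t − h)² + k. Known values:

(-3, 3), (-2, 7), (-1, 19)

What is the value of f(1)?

First differences 4, 12; second difference 8 = 2a, so a = 4.
Expanding, the t-coefficient is −2ah = -8h; matching it to the data gives h = -3, and then k = 3.
So f(t) = 4(t + 3)² + 3.
f(1) = 4·4² + 3 = 67.

67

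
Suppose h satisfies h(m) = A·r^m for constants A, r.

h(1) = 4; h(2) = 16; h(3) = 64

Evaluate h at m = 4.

Consecutive ratio: 16/4 = 4, and 64/16 = 4, so r = 4.
Then A·4^1 = 4 gives A = 1, and h(m) = 1·4^m.
h(4) = 1·4^4 = 256.

256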